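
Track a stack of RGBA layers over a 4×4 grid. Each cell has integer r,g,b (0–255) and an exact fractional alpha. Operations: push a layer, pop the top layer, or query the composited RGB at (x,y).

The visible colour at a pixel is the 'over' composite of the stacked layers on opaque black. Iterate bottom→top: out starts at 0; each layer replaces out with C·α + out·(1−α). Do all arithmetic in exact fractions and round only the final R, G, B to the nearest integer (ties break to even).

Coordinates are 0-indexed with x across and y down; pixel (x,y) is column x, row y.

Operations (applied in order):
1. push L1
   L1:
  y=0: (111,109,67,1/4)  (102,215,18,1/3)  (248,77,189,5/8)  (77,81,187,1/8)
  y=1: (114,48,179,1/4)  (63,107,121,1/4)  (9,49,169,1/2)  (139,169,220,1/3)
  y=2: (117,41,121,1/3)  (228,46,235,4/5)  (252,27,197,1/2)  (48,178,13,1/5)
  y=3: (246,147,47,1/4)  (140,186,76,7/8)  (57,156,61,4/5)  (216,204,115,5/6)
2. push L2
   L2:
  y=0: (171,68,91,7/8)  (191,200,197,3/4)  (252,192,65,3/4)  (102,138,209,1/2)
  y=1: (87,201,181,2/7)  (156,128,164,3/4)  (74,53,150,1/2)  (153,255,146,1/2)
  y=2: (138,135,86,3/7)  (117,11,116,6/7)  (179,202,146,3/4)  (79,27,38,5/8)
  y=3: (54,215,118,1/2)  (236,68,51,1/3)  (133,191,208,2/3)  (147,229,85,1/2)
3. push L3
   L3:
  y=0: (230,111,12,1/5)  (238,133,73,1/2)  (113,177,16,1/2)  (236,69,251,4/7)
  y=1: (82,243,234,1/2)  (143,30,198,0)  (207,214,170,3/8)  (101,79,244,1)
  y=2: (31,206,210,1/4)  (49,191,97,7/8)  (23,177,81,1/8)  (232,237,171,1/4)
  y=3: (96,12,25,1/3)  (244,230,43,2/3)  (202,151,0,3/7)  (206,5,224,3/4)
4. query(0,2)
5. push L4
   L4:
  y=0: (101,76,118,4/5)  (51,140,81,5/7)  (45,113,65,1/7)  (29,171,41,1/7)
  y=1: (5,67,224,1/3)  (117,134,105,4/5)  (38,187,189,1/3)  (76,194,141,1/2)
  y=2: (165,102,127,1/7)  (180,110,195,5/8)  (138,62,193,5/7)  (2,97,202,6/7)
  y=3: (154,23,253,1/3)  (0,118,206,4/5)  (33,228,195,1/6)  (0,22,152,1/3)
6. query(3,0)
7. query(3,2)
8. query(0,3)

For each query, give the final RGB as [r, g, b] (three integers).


at x=0,y=2 over L1,L2,L3:
L1 α=1/3: [39, 41/3, 121/3]
L2 α=3/7: [570/7, 197/3, 1258/21]
L3 α=1/4: [1927/28, 403/4, 682/7]
rounded: [69, 101, 97]

query (3,0) [L1,L2,L3,L4] — begin 0,0,0
L1 α=1/8: [77/8, 81/8, 187/8]
L2 α=1/2: [893/16, 1185/16, 1859/16]
L3 α=4/7: [17783/112, 7971/112, 21641/112]
L4 α=1/7: [54973/392, 33489/392, 67219/392]
rounded: [140, 85, 171]

(3,2) stack=L1,L2,L3,L4; from [0,0,0]:
after L1 α=1/5: [48/5, 178/5, 13/5]
after L2 α=5/8: [2119/40, 1209/40, 989/40]
after L3 α=1/4: [15637/160, 13107/160, 9807/160]
after L4 α=6/7: [17557/1120, 106227/1120, 203727/1120]
rounded: [16, 95, 182]

query (0,3) [L1,L2,L3,L4] — begin 0,0,0
+L1 (α=1/4) → [123/2, 147/4, 47/4]
+L2 (α=1/2) → [231/4, 1007/8, 519/8]
+L3 (α=1/3) → [141/2, 1055/12, 619/12]
+L4 (α=1/3) → [295/3, 1193/18, 2137/18]
→ [98, 66, 119]


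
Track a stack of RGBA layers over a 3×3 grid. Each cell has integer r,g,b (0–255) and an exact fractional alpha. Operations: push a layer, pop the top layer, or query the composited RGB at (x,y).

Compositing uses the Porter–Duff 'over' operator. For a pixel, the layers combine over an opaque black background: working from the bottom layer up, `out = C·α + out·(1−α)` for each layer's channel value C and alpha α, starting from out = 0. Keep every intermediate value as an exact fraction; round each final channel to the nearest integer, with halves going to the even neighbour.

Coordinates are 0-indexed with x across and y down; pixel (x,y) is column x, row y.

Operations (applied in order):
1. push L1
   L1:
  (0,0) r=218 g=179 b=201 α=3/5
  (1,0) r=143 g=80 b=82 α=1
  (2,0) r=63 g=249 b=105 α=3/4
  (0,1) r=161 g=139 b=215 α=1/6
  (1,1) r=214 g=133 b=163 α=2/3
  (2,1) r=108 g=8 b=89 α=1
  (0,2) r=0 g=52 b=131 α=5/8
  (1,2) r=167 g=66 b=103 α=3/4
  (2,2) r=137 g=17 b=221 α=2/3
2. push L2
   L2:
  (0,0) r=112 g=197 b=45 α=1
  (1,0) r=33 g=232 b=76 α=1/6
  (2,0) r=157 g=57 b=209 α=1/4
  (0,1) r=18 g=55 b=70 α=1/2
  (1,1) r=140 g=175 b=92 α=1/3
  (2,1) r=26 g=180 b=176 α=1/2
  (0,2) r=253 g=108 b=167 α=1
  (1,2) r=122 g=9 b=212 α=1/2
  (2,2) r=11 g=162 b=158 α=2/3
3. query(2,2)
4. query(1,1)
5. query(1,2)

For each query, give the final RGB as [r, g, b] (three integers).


at x=2,y=2 over L1,L2:
after L1 α=2/3: [274/3, 34/3, 442/3]
after L2 α=2/3: [340/9, 1006/9, 1390/9]
→ [38, 112, 154]

at x=1,y=1 over L1,L2:
L1 α=2/3: [428/3, 266/3, 326/3]
L2 α=1/3: [1276/9, 1057/9, 928/9]
= [142, 117, 103]

(1,2) stack=L1,L2; from [0,0,0]:
L1 α=3/4: [501/4, 99/2, 309/4]
L2 α=1/2: [989/8, 117/4, 1157/8]
rounded: [124, 29, 145]


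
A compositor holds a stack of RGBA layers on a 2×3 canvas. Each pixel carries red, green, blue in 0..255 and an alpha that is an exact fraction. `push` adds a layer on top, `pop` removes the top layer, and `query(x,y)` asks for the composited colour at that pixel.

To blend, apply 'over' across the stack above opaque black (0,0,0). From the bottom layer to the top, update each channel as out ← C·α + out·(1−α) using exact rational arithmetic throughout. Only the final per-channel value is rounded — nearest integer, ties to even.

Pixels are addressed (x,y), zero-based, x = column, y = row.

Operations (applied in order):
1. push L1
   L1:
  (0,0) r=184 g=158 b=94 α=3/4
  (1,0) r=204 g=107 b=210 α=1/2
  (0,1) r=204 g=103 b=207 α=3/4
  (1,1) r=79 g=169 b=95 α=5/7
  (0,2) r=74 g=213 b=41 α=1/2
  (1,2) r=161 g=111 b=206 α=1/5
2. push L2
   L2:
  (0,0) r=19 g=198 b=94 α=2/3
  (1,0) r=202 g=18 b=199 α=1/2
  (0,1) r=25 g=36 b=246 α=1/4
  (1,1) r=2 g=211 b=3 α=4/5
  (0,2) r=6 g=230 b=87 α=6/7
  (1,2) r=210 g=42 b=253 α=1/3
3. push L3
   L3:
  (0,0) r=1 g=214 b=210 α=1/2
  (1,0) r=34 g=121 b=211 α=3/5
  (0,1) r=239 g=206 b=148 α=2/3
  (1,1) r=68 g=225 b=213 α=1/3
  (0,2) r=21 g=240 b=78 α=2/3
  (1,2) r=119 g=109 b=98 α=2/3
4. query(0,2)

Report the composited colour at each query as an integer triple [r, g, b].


at x=0,y=2 over L1,L2,L3:
+L1 (α=1/2) → [37, 213/2, 41/2]
+L2 (α=6/7) → [73/7, 2973/14, 155/2]
+L3 (α=2/3) → [367/21, 3231/14, 467/6]
→ [17, 231, 78]


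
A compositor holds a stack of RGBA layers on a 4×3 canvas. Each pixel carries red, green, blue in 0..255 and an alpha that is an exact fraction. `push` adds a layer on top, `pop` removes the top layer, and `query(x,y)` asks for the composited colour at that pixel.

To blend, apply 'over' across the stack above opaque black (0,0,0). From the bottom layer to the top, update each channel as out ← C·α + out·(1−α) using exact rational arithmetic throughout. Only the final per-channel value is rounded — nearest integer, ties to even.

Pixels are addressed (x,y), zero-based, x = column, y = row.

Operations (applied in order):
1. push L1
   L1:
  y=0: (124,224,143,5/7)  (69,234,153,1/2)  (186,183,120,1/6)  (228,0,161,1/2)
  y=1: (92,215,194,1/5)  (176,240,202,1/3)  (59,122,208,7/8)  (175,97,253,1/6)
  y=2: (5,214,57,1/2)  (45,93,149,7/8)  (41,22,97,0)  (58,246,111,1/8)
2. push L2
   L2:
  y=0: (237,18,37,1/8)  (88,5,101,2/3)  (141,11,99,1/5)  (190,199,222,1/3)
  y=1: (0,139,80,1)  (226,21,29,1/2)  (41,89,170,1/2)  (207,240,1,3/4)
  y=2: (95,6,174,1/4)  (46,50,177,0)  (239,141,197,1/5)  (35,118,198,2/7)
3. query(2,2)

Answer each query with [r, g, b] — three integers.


(2,2) stack=L1,L2; from [0,0,0]:
+L1 (α=0) → [0, 0, 0]
+L2 (α=1/5) → [239/5, 141/5, 197/5]
= [48, 28, 39]


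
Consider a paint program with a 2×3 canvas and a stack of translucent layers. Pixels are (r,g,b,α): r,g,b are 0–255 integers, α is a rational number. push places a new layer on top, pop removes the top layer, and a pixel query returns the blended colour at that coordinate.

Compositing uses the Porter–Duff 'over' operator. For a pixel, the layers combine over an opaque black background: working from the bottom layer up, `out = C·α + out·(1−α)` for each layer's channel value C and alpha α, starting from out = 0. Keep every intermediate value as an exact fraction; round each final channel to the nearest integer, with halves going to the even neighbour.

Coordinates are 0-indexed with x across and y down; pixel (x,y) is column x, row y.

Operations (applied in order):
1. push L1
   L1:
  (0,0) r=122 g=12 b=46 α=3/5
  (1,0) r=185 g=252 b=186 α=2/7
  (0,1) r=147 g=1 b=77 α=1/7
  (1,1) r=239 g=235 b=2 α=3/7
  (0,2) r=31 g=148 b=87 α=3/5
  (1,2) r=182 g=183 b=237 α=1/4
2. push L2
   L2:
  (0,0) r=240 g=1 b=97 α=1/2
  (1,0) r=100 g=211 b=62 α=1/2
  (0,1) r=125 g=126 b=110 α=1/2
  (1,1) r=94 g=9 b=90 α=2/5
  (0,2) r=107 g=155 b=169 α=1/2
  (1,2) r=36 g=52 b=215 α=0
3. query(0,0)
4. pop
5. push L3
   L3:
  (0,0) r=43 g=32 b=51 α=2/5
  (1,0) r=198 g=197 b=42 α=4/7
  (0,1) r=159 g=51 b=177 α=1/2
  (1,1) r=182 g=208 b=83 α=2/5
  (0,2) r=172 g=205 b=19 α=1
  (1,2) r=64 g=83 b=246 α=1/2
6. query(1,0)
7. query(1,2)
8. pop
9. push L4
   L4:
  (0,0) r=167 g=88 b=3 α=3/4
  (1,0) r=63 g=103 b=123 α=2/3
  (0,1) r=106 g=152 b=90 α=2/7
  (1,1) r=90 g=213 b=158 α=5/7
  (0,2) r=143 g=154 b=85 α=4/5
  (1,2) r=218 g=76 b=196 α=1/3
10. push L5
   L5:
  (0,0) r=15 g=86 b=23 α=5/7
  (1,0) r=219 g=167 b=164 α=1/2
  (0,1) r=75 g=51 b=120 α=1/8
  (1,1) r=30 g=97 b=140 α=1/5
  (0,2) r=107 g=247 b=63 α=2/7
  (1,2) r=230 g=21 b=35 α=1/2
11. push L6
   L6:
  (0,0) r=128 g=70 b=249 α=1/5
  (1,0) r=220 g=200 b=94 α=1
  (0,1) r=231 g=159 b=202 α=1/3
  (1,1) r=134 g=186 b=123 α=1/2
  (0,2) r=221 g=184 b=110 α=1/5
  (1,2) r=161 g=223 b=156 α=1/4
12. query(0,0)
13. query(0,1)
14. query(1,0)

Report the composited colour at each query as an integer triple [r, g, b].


(0,0) stack=L1,L2; from [0,0,0]:
L1 α=3/5: [366/5, 36/5, 138/5]
L2 α=1/2: [783/5, 41/10, 623/10]
= [157, 4, 62]

(1,0) stack=L1,L3; from [0,0,0]:
+L1 (α=2/7) → [370/7, 72, 372/7]
+L3 (α=4/7) → [6654/49, 1004/7, 2292/49]
= [136, 143, 47]

(1,2) stack=L1,L3; from [0,0,0]:
L1 α=1/4: [91/2, 183/4, 237/4]
L3 α=1/2: [219/4, 515/8, 1221/8]
= [55, 64, 153]

at x=0,y=0 over L1,L4,L5,L6:
after L1 α=3/5: [366/5, 36/5, 138/5]
after L4 α=3/4: [2871/20, 339/5, 183/20]
after L5 α=5/7: [3621/70, 404/5, 1333/70]
after L6 α=1/5: [11722/175, 1966/25, 11381/175]
= [67, 79, 65]

at x=0,y=1 over L1,L4,L5,L6:
L1 α=1/7: [21, 1/7, 11]
L4 α=2/7: [317/7, 2133/49, 235/7]
L5 α=1/8: [49, 1245/28, 355/8]
L6 α=1/3: [329/3, 1157/14, 1163/12]
= [110, 83, 97]

query (1,0) [L1,L4,L5,L6] — begin 0,0,0
L1 α=2/7: [370/7, 72, 372/7]
L4 α=2/3: [1252/21, 278/3, 698/7]
L5 α=1/2: [5851/42, 779/6, 923/7]
L6 α=1: [220, 200, 94]
rounded: [220, 200, 94]


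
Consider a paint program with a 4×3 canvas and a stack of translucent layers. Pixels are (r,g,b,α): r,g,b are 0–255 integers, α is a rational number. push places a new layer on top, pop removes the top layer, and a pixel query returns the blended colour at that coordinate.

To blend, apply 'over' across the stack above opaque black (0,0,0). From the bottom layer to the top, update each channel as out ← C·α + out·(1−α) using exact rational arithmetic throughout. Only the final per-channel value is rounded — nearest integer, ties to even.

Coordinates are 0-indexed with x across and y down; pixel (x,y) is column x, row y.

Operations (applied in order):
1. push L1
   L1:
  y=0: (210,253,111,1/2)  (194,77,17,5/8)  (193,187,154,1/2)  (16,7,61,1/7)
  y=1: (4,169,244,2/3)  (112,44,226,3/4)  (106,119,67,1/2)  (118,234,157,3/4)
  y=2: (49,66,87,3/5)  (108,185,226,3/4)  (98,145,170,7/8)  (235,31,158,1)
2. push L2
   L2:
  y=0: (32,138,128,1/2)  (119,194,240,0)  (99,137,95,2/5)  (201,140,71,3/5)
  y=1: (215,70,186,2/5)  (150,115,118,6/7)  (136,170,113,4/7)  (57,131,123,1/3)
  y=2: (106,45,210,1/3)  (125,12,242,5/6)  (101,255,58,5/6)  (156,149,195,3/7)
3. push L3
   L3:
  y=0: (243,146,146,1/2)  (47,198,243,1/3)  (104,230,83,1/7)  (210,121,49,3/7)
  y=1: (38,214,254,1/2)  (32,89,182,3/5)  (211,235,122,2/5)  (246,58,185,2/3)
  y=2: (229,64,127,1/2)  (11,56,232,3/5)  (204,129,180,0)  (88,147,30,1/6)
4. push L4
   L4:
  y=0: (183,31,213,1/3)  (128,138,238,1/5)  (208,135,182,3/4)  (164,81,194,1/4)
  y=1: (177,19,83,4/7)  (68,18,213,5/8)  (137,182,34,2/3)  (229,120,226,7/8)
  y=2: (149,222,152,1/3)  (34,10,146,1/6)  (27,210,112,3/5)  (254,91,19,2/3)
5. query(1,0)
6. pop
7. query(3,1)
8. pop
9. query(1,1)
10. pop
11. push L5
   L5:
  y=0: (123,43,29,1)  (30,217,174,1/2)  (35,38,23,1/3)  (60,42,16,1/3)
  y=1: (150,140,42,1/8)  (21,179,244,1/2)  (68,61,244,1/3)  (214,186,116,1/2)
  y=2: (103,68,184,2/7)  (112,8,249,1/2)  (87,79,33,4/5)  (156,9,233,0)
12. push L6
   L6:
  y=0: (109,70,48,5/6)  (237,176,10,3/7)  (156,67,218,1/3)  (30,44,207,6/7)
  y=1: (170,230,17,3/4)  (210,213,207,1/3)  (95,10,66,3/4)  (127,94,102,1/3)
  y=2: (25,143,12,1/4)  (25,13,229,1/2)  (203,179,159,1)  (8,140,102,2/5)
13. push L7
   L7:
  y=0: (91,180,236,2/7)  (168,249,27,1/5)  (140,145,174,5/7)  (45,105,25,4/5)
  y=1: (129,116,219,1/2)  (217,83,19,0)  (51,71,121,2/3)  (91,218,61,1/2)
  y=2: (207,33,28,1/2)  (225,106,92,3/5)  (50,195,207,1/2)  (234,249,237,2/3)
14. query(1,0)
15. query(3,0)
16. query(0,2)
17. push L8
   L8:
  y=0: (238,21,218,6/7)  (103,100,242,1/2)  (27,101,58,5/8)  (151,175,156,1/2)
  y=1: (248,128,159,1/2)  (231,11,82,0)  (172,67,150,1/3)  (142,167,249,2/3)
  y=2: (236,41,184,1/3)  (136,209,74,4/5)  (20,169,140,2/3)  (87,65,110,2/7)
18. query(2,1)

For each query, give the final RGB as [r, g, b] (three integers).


at x=1,y=0 over L1,L2,L3,L4:
+L1 (α=5/8) → [485/4, 385/8, 85/8]
+L2 (α=0) → [485/4, 385/8, 85/8]
+L3 (α=1/3) → [193/2, 1177/12, 1057/12]
+L4 (α=1/5) → [514/5, 1591/15, 1771/15]
→ [103, 106, 118]

query (3,1) [L1,L2,L3] — begin 0,0,0
after L1 α=3/4: [177/2, 351/2, 471/4]
after L2 α=1/3: [78, 482/3, 239/2]
after L3 α=2/3: [190, 830/9, 979/6]
rounded: [190, 92, 163]

query (1,1) [L1,L2] — begin 0,0,0
after L1 α=3/4: [84, 33, 339/2]
after L2 α=6/7: [984/7, 723/7, 1755/14]
→ [141, 103, 125]

query (1,0) [L1,L5,L6,L7] — begin 0,0,0
+L1 (α=5/8) → [485/4, 385/8, 85/8]
+L5 (α=1/2) → [605/8, 2121/16, 1477/16]
+L6 (α=3/7) → [2027/14, 4233/28, 1597/28]
+L7 (α=1/5) → [1046/7, 5976/35, 1786/35]
→ [149, 171, 51]

(3,0) stack=L1,L5,L6,L7; from [0,0,0]:
L1 α=1/7: [16/7, 1, 61/7]
L5 α=1/3: [452/21, 44/3, 78/7]
L6 α=6/7: [4232/147, 836/21, 8772/49]
L7 α=4/5: [30692/735, 9656/105, 13672/245]
→ [42, 92, 56]

(0,2) stack=L1,L5,L6,L7; from [0,0,0]:
after L1 α=3/5: [147/5, 198/5, 261/5]
after L5 α=2/7: [353/7, 334/7, 629/7]
after L6 α=1/4: [617/14, 2003/28, 1971/28]
after L7 α=1/2: [3515/28, 2927/56, 2755/56]
rounded: [126, 52, 49]

(2,1) stack=L1,L5,L6,L7,L8; from [0,0,0]:
after L1 α=1/2: [53, 119/2, 67/2]
after L5 α=1/3: [58, 60, 311/3]
after L6 α=3/4: [343/4, 45/2, 905/12]
after L7 α=2/3: [751/12, 329/6, 3809/36]
after L8 α=1/3: [1783/18, 530/9, 6509/54]
= [99, 59, 121]


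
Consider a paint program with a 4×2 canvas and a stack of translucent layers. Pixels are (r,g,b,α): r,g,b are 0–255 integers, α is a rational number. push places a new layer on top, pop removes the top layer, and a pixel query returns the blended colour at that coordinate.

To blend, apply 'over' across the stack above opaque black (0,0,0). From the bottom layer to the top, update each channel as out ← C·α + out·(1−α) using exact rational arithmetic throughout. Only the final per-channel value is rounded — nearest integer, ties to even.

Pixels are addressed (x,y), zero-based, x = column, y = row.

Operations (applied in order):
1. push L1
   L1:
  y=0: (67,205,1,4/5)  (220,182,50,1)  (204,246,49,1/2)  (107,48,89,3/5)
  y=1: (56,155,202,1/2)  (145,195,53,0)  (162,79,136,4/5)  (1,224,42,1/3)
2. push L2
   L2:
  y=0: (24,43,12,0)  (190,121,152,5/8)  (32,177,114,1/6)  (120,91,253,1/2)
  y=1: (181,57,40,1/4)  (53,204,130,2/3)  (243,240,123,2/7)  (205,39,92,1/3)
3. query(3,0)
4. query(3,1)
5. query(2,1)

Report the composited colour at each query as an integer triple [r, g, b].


(3,0) stack=L1,L2; from [0,0,0]:
+L1 (α=3/5) → [321/5, 144/5, 267/5]
+L2 (α=1/2) → [921/10, 599/10, 766/5]
= [92, 60, 153]

(3,1) stack=L1,L2; from [0,0,0]:
+L1 (α=1/3) → [1/3, 224/3, 14]
+L2 (α=1/3) → [617/9, 565/9, 40]
= [69, 63, 40]

query (2,1) [L1,L2] — begin 0,0,0
+L1 (α=4/5) → [648/5, 316/5, 544/5]
+L2 (α=2/7) → [162, 796/7, 790/7]
rounded: [162, 114, 113]


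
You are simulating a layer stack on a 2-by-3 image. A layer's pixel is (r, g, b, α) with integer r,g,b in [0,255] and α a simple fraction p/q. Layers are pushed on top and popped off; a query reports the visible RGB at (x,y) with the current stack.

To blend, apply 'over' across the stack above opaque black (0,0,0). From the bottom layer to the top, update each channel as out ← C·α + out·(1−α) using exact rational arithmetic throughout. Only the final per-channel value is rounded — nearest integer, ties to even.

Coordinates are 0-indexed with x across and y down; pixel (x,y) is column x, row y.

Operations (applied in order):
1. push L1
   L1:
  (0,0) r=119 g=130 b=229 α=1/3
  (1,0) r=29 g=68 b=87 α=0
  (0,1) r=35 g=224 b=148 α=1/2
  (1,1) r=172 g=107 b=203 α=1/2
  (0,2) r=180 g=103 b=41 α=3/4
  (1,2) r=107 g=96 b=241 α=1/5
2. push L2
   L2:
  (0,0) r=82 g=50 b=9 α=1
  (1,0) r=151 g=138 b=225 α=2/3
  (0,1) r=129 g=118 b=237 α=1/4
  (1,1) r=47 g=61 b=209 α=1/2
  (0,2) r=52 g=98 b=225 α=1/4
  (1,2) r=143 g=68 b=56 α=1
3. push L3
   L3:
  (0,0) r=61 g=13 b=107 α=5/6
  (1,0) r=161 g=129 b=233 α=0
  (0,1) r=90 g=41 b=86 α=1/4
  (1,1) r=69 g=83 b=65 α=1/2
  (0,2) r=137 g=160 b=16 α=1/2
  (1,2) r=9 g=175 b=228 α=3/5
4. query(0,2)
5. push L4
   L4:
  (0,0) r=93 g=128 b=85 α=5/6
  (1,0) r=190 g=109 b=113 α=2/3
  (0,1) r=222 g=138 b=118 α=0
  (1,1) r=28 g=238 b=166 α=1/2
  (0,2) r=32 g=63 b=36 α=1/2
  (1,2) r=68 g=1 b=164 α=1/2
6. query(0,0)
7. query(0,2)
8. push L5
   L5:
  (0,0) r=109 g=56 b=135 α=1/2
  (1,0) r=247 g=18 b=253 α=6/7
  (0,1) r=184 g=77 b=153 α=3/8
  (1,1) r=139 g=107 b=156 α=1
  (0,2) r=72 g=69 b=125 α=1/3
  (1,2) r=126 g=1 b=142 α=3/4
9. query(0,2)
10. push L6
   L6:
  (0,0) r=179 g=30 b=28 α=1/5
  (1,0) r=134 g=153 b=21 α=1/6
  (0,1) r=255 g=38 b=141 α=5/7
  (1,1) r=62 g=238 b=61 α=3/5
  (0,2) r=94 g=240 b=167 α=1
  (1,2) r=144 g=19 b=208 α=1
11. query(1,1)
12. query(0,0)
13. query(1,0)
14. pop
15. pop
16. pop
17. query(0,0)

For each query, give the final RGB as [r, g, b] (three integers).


(0,2) stack=L1,L2,L3; from [0,0,0]:
after L1 α=3/4: [135, 309/4, 123/4]
after L2 α=1/4: [457/4, 1319/16, 1269/16]
after L3 α=1/2: [1005/8, 3879/32, 1525/32]
→ [126, 121, 48]

(0,0) stack=L1,L2,L3,L4; from [0,0,0]:
+L1 (α=1/3) → [119/3, 130/3, 229/3]
+L2 (α=1) → [82, 50, 9]
+L3 (α=5/6) → [129/2, 115/6, 272/3]
+L4 (α=5/6) → [353/4, 3955/36, 1547/18]
= [88, 110, 86]

at x=0,y=2 over L1,L2,L3,L4:
after L1 α=3/4: [135, 309/4, 123/4]
after L2 α=1/4: [457/4, 1319/16, 1269/16]
after L3 α=1/2: [1005/8, 3879/32, 1525/32]
after L4 α=1/2: [1261/16, 5895/64, 2677/64]
rounded: [79, 92, 42]

at x=0,y=2 over L1,L2,L3,L4,L5:
+L1 (α=3/4) → [135, 309/4, 123/4]
+L2 (α=1/4) → [457/4, 1319/16, 1269/16]
+L3 (α=1/2) → [1005/8, 3879/32, 1525/32]
+L4 (α=1/2) → [1261/16, 5895/64, 2677/64]
+L5 (α=1/3) → [1837/24, 2701/32, 6677/96]
= [77, 84, 70]

at x=1,y=1 over L1,L2,L3,L4,L5,L6:
after L1 α=1/2: [86, 107/2, 203/2]
after L2 α=1/2: [133/2, 229/4, 621/4]
after L3 α=1/2: [271/4, 561/8, 881/8]
after L4 α=1/2: [383/8, 2465/16, 2209/16]
after L5 α=1: [139, 107, 156]
after L6 α=3/5: [464/5, 928/5, 99]
rounded: [93, 186, 99]

(0,0) stack=L1,L2,L3,L4,L5,L6; from [0,0,0]:
after L1 α=1/3: [119/3, 130/3, 229/3]
after L2 α=1: [82, 50, 9]
after L3 α=5/6: [129/2, 115/6, 272/3]
after L4 α=5/6: [353/4, 3955/36, 1547/18]
after L5 α=1/2: [789/8, 5971/72, 3977/36]
after L6 α=1/5: [1147/10, 6511/90, 4229/45]
rounded: [115, 72, 94]

(1,0) stack=L1,L2,L3,L4,L5,L6; from [0,0,0]:
after L1 α=0: [0, 0, 0]
after L2 α=2/3: [302/3, 92, 150]
after L3 α=0: [302/3, 92, 150]
after L4 α=2/3: [1442/9, 310/3, 376/3]
after L5 α=6/7: [14780/63, 634/21, 4930/21]
after L6 α=1/6: [41171/189, 6383/126, 25091/126]
→ [218, 51, 199]

at x=0,y=0 over L1,L2,L3:
+L1 (α=1/3) → [119/3, 130/3, 229/3]
+L2 (α=1) → [82, 50, 9]
+L3 (α=5/6) → [129/2, 115/6, 272/3]
rounded: [64, 19, 91]


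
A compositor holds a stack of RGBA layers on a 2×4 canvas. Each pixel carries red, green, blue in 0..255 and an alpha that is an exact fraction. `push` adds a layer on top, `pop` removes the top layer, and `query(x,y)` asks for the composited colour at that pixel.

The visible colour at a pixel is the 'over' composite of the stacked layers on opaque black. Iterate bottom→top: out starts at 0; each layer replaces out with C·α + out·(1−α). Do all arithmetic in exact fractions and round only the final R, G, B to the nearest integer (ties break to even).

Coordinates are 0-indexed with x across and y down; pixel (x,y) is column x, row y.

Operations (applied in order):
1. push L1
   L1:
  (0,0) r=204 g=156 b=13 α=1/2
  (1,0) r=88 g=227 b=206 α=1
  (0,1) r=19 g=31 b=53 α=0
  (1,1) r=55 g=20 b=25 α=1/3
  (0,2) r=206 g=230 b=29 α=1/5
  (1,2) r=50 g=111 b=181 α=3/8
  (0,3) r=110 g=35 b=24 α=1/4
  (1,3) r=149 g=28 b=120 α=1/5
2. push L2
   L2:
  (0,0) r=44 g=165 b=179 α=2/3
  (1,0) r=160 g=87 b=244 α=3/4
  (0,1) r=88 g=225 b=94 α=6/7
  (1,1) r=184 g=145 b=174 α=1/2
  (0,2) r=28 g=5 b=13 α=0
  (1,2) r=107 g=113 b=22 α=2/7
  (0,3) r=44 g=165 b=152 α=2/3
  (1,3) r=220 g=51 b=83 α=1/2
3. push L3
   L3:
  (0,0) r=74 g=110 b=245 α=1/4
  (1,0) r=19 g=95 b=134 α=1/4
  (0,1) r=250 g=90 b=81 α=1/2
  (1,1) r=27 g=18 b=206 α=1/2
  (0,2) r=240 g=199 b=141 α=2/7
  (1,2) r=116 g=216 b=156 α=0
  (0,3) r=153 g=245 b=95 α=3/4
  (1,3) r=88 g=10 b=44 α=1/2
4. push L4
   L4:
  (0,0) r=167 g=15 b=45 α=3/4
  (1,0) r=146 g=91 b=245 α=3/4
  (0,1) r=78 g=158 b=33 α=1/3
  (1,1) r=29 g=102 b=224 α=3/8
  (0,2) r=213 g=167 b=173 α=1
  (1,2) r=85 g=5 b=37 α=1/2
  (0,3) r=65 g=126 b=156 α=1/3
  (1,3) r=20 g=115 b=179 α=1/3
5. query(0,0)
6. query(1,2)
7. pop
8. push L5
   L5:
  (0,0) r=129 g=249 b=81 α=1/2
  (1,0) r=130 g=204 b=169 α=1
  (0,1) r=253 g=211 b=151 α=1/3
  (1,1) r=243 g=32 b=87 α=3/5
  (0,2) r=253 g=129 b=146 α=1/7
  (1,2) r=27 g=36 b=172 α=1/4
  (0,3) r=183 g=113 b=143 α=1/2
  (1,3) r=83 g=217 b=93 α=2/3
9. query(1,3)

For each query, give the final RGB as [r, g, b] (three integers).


query (0,0) [L1,L2,L3,L4] — begin 0,0,0
after L1 α=1/2: [102, 78, 13/2]
after L2 α=2/3: [190/3, 136, 243/2]
after L3 α=1/4: [66, 259/2, 1219/8]
after L4 α=3/4: [567/4, 349/8, 2299/32]
rounded: [142, 44, 72]

(1,2) stack=L1,L2,L3,L4; from [0,0,0]:
+L1 (α=3/8) → [75/4, 333/8, 543/8]
+L2 (α=2/7) → [1231/28, 3473/56, 3067/56]
+L3 (α=0) → [1231/28, 3473/56, 3067/56]
+L4 (α=1/2) → [3611/56, 3753/112, 5139/112]
= [64, 34, 46]

at x=1,y=3 over L1,L2,L3,L5:
+L1 (α=1/5) → [149/5, 28/5, 24]
+L2 (α=1/2) → [1249/10, 283/10, 107/2]
+L3 (α=1/2) → [2129/20, 383/20, 195/4]
+L5 (α=2/3) → [5449/60, 3021/20, 313/4]
rounded: [91, 151, 78]


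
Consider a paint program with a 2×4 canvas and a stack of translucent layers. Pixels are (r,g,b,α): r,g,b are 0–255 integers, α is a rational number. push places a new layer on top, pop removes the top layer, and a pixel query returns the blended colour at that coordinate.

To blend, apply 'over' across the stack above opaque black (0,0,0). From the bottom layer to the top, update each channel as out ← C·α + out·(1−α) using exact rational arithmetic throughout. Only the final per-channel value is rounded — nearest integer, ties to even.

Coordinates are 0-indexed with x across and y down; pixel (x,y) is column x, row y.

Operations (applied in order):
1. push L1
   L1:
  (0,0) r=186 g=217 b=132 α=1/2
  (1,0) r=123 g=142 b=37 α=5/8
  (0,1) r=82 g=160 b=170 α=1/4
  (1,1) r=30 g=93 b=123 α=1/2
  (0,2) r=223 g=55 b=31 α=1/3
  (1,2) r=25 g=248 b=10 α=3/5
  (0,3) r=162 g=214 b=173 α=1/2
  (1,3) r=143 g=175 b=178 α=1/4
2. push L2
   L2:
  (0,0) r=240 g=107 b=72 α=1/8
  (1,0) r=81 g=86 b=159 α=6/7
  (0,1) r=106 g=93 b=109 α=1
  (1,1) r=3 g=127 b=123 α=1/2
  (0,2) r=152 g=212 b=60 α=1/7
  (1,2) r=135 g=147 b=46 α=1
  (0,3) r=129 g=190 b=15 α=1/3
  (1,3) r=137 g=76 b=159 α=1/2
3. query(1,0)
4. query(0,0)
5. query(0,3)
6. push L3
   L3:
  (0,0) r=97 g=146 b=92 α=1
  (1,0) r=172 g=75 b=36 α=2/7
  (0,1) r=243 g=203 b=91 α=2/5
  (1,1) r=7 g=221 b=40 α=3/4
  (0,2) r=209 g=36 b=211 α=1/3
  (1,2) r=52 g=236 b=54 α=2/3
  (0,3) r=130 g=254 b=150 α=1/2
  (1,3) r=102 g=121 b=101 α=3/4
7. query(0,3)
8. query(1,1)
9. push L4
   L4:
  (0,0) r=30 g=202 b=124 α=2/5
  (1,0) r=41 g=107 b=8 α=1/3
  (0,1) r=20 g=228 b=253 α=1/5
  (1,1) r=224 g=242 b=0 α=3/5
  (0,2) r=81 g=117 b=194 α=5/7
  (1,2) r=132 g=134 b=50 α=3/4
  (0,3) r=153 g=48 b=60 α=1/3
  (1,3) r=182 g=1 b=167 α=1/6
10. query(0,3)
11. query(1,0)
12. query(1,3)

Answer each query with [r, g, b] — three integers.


query (1,0) [L1,L2] — begin 0,0,0
L1 α=5/8: [615/8, 355/4, 185/8]
L2 α=6/7: [4503/56, 2419/28, 7817/56]
→ [80, 86, 140]

(0,0) stack=L1,L2; from [0,0,0]:
+L1 (α=1/2) → [93, 217/2, 66]
+L2 (α=1/8) → [891/8, 1733/16, 267/4]
→ [111, 108, 67]

query (0,3) [L1,L2] — begin 0,0,0
+L1 (α=1/2) → [81, 107, 173/2]
+L2 (α=1/3) → [97, 404/3, 188/3]
rounded: [97, 135, 63]

(0,3) stack=L1,L2,L3; from [0,0,0]:
L1 α=1/2: [81, 107, 173/2]
L2 α=1/3: [97, 404/3, 188/3]
L3 α=1/2: [227/2, 583/3, 319/3]
rounded: [114, 194, 106]

at x=1,y=1 over L1,L2,L3:
after L1 α=1/2: [15, 93/2, 123/2]
after L2 α=1/2: [9, 347/4, 369/4]
after L3 α=3/4: [15/2, 2999/16, 849/16]
→ [8, 187, 53]

query (0,3) [L1,L2,L3,L4] — begin 0,0,0
+L1 (α=1/2) → [81, 107, 173/2]
+L2 (α=1/3) → [97, 404/3, 188/3]
+L3 (α=1/2) → [227/2, 583/3, 319/3]
+L4 (α=1/3) → [380/3, 1310/9, 818/9]
rounded: [127, 146, 91]

at x=1,y=0 over L1,L2,L3,L4:
L1 α=5/8: [615/8, 355/4, 185/8]
L2 α=6/7: [4503/56, 2419/28, 7817/56]
L3 α=2/7: [41779/392, 16295/196, 43117/392]
L4 α=1/3: [16605/196, 8927/98, 14895/196]
rounded: [85, 91, 76]

query (1,3) [L1,L2,L3,L4] — begin 0,0,0
L1 α=1/4: [143/4, 175/4, 89/2]
L2 α=1/2: [691/8, 479/8, 407/4]
L3 α=3/4: [3139/32, 3383/32, 1619/16]
L4 α=1/6: [7173/64, 5649/64, 3589/32]
→ [112, 88, 112]


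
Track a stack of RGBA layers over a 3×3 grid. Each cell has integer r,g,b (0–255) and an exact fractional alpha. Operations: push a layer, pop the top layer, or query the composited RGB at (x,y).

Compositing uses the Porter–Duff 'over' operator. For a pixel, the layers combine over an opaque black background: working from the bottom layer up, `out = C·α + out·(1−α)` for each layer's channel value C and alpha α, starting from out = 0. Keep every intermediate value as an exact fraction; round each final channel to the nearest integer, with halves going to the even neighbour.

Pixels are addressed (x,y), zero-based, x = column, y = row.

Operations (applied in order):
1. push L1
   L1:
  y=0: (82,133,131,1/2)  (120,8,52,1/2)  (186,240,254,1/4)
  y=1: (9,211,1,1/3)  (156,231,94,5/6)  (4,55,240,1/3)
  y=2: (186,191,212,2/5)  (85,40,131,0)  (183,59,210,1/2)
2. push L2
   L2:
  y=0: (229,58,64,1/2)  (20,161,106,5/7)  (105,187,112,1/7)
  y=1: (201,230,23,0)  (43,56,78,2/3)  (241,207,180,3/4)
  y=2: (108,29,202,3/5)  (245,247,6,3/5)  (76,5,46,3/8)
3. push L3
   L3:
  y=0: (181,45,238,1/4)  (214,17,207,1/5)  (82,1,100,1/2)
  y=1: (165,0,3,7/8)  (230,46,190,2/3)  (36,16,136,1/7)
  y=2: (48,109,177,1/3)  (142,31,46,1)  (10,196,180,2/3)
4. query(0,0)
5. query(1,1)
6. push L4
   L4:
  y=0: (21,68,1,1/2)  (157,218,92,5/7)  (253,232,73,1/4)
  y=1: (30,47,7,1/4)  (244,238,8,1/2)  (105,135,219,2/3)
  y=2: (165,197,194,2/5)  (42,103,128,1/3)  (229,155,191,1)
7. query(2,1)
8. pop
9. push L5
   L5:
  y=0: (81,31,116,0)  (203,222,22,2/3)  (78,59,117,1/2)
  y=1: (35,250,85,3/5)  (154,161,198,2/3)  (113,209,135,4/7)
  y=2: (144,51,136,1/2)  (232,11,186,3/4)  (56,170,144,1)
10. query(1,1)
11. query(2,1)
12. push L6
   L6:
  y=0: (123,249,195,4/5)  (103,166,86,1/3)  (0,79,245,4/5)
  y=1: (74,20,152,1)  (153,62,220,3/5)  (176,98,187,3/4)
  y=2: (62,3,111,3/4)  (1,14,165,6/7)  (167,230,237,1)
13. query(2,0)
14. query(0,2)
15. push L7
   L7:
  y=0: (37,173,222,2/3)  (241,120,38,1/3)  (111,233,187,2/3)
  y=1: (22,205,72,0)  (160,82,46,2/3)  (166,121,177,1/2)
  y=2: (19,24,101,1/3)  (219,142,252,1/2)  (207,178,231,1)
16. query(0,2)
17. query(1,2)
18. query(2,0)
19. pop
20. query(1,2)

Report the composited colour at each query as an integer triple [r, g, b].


at x=0,y=0 over L1,L2,L3:
L1 α=1/2: [41, 133/2, 131/2]
L2 α=1/2: [135, 249/4, 259/4]
L3 α=1/4: [293/2, 927/16, 1729/16]
= [146, 58, 108]

at x=1,y=1 over L1,L2,L3:
L1 α=5/6: [130, 385/2, 235/3]
L2 α=2/3: [72, 203/2, 703/9]
L3 α=2/3: [532/3, 129/2, 4123/27]
rounded: [177, 64, 153]

(2,1) stack=L1,L2,L3,L4; from [0,0,0]:
after L1 α=1/3: [4/3, 55/3, 80]
after L2 α=3/4: [2173/12, 959/6, 155]
after L3 α=1/7: [2245/14, 975/7, 1066/7]
after L4 α=2/3: [5185/42, 955/7, 4132/21]
→ [123, 136, 197]

at x=1,y=1 over L1,L2,L3,L5:
L1 α=5/6: [130, 385/2, 235/3]
L2 α=2/3: [72, 203/2, 703/9]
L3 α=2/3: [532/3, 129/2, 4123/27]
L5 α=2/3: [1456/9, 773/6, 14815/81]
→ [162, 129, 183]

at x=2,y=1 over L1,L2,L3,L5:
after L1 α=1/3: [4/3, 55/3, 80]
after L2 α=3/4: [2173/12, 959/6, 155]
after L3 α=1/7: [2245/14, 975/7, 1066/7]
after L5 α=4/7: [13063/98, 8777/49, 6978/49]
→ [133, 179, 142]

(2,0) stack=L1,L2,L3,L5,L6; from [0,0,0]:
+L1 (α=1/4) → [93/2, 60, 127/2]
+L2 (α=1/7) → [384/7, 547/7, 493/7]
+L3 (α=1/2) → [479/7, 277/7, 1193/14]
+L5 (α=1/2) → [1025/14, 345/7, 2831/28]
+L6 (α=4/5) → [205/14, 2557/35, 30271/140]
rounded: [15, 73, 216]

query (0,2) [L1,L2,L3,L5,L6] — begin 0,0,0
after L1 α=2/5: [372/5, 382/5, 424/5]
after L2 α=3/5: [2364/25, 1199/25, 3878/25]
after L3 α=1/3: [1976/25, 5123/75, 12181/75]
after L5 α=1/2: [2788/25, 4474/75, 22381/150]
after L6 α=3/4: [3719/50, 5149/300, 72331/600]
rounded: [74, 17, 121]

(0,2) stack=L1,L2,L3,L5,L6,L7; from [0,0,0]:
L1 α=2/5: [372/5, 382/5, 424/5]
L2 α=3/5: [2364/25, 1199/25, 3878/25]
L3 α=1/3: [1976/25, 5123/75, 12181/75]
L5 α=1/2: [2788/25, 4474/75, 22381/150]
L6 α=3/4: [3719/50, 5149/300, 72331/600]
L7 α=1/3: [1398/25, 8749/450, 102631/900]
→ [56, 19, 114]

(1,2) stack=L1,L2,L3,L5,L6,L7; from [0,0,0]:
L1 α=0: [0, 0, 0]
L2 α=3/5: [147, 741/5, 18/5]
L3 α=1: [142, 31, 46]
L5 α=3/4: [419/2, 16, 151]
L6 α=6/7: [431/14, 100/7, 163]
L7 α=1/2: [3497/28, 547/7, 415/2]
→ [125, 78, 208]

(2,0) stack=L1,L2,L3,L5,L6,L7; from [0,0,0]:
+L1 (α=1/4) → [93/2, 60, 127/2]
+L2 (α=1/7) → [384/7, 547/7, 493/7]
+L3 (α=1/2) → [479/7, 277/7, 1193/14]
+L5 (α=1/2) → [1025/14, 345/7, 2831/28]
+L6 (α=4/5) → [205/14, 2557/35, 30271/140]
+L7 (α=2/3) → [3313/42, 6289/35, 82631/420]
= [79, 180, 197]

query (1,2) [L1,L2,L3,L5,L6] — begin 0,0,0
L1 α=0: [0, 0, 0]
L2 α=3/5: [147, 741/5, 18/5]
L3 α=1: [142, 31, 46]
L5 α=3/4: [419/2, 16, 151]
L6 α=6/7: [431/14, 100/7, 163]
rounded: [31, 14, 163]


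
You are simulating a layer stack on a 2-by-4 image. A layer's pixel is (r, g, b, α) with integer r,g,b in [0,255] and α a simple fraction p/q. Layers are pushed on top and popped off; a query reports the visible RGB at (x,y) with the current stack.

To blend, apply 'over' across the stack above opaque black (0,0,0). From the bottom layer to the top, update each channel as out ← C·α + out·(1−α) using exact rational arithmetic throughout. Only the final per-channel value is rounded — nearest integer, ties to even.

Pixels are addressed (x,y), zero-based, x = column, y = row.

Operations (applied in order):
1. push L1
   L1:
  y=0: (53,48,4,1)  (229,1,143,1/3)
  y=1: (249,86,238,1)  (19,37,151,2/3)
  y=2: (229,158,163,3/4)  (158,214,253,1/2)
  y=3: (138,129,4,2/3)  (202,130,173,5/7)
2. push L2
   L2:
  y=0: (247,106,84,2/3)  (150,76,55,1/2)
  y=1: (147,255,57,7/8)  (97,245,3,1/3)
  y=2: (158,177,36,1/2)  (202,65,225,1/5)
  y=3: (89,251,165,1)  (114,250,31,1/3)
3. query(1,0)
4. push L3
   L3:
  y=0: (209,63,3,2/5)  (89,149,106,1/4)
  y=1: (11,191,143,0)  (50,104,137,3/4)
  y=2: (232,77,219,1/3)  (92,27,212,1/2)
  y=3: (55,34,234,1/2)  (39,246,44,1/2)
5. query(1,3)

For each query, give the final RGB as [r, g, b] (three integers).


at x=1,y=0 over L1,L2:
after L1 α=1/3: [229/3, 1/3, 143/3]
after L2 α=1/2: [679/6, 229/6, 154/3]
→ [113, 38, 51]

at x=1,y=3 over L1,L2,L3:
L1 α=5/7: [1010/7, 650/7, 865/7]
L2 α=1/3: [2818/21, 3050/21, 649/7]
L3 α=1/2: [3637/42, 4108/21, 957/14]
→ [87, 196, 68]


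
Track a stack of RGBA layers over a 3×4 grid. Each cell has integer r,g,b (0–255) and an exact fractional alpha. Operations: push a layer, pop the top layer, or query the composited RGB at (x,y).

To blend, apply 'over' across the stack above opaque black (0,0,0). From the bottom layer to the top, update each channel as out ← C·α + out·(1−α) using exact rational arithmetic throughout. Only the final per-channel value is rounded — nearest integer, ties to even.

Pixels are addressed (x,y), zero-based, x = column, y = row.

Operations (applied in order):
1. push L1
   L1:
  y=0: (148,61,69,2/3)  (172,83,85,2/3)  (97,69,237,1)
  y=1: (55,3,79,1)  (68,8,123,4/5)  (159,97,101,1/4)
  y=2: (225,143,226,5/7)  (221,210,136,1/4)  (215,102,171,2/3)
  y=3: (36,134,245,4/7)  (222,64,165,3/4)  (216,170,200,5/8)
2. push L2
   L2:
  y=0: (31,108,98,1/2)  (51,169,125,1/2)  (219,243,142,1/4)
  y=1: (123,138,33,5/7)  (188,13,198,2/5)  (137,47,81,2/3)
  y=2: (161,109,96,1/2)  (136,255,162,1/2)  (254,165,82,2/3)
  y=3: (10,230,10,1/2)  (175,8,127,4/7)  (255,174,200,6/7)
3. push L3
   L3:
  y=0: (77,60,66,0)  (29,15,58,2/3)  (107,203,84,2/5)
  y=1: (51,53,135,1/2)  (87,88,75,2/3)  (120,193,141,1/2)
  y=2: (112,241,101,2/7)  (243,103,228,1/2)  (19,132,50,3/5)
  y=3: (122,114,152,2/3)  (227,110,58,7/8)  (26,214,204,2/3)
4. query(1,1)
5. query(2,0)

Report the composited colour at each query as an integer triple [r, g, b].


at x=1,y=1 over L1,L2,L3:
after L1 α=4/5: [272/5, 32/5, 492/5]
after L2 α=2/5: [2696/25, 226/25, 3456/25]
after L3 α=2/3: [7046/75, 1542/25, 2402/25]
= [94, 62, 96]

(2,0) stack=L1,L2,L3; from [0,0,0]:
L1 α=1: [97, 69, 237]
L2 α=1/4: [255/2, 225/2, 853/4]
L3 α=2/5: [1193/10, 1487/10, 3231/20]
rounded: [119, 149, 162]


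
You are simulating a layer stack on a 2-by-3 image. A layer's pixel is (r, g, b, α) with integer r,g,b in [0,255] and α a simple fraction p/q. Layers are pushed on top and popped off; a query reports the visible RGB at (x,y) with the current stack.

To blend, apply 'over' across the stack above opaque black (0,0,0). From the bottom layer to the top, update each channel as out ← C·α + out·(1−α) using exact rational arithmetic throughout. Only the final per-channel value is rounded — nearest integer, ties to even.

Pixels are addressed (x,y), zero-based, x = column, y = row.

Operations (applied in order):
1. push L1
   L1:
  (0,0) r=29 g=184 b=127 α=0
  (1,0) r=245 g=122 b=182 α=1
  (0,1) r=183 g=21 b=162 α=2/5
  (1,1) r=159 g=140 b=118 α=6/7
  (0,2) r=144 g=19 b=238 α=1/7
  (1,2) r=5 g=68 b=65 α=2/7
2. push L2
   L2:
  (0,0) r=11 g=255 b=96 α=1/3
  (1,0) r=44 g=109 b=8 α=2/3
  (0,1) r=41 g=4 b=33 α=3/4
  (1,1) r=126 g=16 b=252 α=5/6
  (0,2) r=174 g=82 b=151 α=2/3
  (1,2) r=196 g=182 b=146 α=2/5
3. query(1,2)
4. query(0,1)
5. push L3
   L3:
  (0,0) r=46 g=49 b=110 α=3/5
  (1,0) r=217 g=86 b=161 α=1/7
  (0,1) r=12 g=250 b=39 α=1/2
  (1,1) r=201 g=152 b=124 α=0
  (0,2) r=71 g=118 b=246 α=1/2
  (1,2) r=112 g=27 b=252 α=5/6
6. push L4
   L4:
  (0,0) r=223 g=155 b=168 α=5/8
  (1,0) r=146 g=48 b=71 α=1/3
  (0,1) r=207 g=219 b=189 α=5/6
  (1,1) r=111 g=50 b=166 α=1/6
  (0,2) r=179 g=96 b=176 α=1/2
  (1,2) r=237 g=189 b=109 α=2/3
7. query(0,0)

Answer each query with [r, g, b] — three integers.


at x=1,y=2 over L1,L2:
+L1 (α=2/7) → [10/7, 136/7, 130/7]
+L2 (α=2/5) → [2774/35, 2956/35, 2434/35]
→ [79, 84, 70]

(0,1) stack=L1,L2; from [0,0,0]:
+L1 (α=2/5) → [366/5, 42/5, 324/5]
+L2 (α=3/4) → [981/20, 51/10, 819/20]
→ [49, 5, 41]

(0,0) stack=L1,L2,L3,L4; from [0,0,0]:
after L1 α=0: [0, 0, 0]
after L2 α=1/3: [11/3, 85, 32]
after L3 α=3/5: [436/15, 317/5, 394/5]
after L4 α=5/8: [6011/40, 2413/20, 2691/20]
→ [150, 121, 135]


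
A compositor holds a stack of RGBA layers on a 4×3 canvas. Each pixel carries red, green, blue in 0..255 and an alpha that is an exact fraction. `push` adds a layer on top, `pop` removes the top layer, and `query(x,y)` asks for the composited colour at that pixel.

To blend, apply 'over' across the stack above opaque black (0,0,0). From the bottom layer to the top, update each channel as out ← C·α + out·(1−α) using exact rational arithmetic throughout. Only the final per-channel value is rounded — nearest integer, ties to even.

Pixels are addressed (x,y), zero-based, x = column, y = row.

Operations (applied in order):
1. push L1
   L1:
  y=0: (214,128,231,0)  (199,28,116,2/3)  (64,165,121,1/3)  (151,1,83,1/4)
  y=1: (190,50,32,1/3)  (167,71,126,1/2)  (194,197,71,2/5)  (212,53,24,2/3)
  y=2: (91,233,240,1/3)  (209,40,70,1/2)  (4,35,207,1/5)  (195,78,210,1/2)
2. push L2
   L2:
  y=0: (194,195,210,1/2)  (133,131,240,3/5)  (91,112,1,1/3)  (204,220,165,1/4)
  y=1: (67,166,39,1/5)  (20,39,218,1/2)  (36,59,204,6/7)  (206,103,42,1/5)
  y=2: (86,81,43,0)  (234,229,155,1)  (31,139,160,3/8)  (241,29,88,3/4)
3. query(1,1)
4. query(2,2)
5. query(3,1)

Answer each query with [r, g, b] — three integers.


(1,1) stack=L1,L2; from [0,0,0]:
L1 α=1/2: [167/2, 71/2, 63]
L2 α=1/2: [207/4, 149/4, 281/2]
rounded: [52, 37, 140]

query (2,2) [L1,L2] — begin 0,0,0
L1 α=1/5: [4/5, 7, 207/5]
L2 α=3/8: [97/8, 113/2, 687/8]
= [12, 56, 86]

at x=3,y=1 over L1,L2:
L1 α=2/3: [424/3, 106/3, 16]
L2 α=1/5: [2314/15, 733/15, 106/5]
= [154, 49, 21]


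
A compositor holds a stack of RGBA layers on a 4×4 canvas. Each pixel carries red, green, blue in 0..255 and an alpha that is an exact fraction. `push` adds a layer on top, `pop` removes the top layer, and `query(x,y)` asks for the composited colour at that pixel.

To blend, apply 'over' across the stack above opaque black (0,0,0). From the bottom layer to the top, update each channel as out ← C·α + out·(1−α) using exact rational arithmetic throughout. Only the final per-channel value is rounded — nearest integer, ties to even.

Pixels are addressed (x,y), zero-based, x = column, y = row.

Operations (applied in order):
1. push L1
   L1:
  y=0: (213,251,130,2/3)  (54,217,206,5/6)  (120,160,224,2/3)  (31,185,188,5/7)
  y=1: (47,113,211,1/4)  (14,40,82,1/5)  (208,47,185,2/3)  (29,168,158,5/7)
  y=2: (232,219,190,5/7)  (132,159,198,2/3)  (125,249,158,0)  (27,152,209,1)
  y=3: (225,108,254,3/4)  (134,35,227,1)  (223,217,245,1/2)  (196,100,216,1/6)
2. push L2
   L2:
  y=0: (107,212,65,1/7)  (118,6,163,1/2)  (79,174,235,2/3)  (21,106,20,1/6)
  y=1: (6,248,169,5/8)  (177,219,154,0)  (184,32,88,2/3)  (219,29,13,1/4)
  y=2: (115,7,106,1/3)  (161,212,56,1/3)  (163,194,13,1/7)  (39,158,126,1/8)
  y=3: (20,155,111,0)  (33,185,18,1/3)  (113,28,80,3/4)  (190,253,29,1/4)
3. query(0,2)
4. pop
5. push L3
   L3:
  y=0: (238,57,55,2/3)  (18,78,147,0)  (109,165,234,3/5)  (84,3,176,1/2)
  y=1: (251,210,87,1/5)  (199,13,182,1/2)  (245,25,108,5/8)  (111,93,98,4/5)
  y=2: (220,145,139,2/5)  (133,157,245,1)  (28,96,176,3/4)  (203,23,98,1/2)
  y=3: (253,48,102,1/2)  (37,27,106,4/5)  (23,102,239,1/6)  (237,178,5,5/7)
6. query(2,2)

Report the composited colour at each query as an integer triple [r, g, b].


query (0,2) [L1,L2] — begin 0,0,0
L1 α=5/7: [1160/7, 1095/7, 950/7]
L2 α=1/3: [3125/21, 2239/21, 2642/21]
→ [149, 107, 126]

at x=2,y=2 over L1,L3:
L1 α=0: [0, 0, 0]
L3 α=3/4: [21, 72, 132]
rounded: [21, 72, 132]


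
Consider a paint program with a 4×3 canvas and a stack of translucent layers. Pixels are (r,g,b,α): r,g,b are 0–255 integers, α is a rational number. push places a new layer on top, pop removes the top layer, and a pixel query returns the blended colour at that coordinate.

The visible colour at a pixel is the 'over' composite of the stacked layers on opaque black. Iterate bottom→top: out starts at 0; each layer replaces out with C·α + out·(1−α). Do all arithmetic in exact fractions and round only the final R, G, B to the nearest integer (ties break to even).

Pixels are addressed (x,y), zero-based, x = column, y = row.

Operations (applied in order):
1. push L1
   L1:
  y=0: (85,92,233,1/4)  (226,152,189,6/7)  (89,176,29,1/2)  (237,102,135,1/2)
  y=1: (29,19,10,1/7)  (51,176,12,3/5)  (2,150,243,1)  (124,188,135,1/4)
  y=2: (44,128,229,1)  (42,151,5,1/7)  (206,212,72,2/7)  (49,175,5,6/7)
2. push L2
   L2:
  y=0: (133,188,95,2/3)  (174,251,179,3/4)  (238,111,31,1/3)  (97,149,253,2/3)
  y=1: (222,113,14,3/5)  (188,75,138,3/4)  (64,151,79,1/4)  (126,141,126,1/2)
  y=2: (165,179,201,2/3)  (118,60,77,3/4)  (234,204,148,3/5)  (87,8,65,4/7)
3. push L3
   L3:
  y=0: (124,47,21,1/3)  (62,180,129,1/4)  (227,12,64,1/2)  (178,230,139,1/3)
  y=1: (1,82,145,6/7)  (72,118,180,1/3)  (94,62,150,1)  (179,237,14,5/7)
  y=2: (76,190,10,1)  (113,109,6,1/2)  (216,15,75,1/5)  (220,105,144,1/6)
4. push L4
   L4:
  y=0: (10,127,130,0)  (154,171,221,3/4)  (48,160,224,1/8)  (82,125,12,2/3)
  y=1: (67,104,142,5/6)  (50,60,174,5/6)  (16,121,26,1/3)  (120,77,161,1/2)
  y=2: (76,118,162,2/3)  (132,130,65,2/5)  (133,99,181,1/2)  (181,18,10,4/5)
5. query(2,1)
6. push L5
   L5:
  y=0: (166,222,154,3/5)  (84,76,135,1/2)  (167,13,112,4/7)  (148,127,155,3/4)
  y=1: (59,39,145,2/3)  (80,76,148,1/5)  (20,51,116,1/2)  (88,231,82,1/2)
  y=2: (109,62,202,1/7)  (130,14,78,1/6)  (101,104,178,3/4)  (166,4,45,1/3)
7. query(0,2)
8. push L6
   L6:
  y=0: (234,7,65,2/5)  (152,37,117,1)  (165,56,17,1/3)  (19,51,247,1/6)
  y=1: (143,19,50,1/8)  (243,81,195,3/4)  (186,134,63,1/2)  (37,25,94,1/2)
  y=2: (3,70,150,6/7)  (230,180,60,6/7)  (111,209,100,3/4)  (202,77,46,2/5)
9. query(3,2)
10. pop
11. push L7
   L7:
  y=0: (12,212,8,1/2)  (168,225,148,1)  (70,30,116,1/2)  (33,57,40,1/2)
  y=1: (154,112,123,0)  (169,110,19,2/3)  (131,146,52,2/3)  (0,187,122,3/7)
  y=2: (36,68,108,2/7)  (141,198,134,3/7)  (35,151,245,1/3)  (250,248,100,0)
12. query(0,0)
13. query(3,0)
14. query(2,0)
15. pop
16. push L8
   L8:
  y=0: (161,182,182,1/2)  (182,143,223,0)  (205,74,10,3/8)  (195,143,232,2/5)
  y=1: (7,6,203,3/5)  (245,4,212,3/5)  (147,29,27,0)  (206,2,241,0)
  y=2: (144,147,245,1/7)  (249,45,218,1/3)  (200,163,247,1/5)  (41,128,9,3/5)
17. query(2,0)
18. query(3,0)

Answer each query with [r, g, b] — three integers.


at x=2,y=1 over L1,L2,L3,L4:
L1 α=1: [2, 150, 243]
L2 α=1/4: [35/2, 601/4, 202]
L3 α=1: [94, 62, 150]
L4 α=1/3: [68, 245/3, 326/3]
= [68, 82, 109]

at x=0,y=2 over L1,L2,L3,L4,L5:
after L1 α=1: [44, 128, 229]
after L2 α=2/3: [374/3, 162, 631/3]
after L3 α=1: [76, 190, 10]
after L4 α=2/3: [76, 142, 334/3]
after L5 α=1/7: [565/7, 914/7, 870/7]
rounded: [81, 131, 124]

at x=3,y=2 over L1,L2,L3,L4,L5,L6:
+L1 (α=6/7) → [42, 150, 30/7]
+L2 (α=4/7) → [474/7, 482/7, 1910/49]
+L3 (α=1/6) → [1955/21, 3145/42, 8303/147]
+L4 (α=4/5) → [17159/105, 6169/210, 14183/735]
+L5 (α=1/3) → [51748/315, 6589/315, 61441/2205]
+L6 (α=2/5) → [94168/525, 22759/525, 129061/3675]
= [179, 43, 35]

at x=0,y=0 over L1,L2,L3,L4,L5,L7:
after L1 α=1/4: [85/4, 23, 233/4]
after L2 α=2/3: [383/4, 133, 331/4]
after L3 α=1/3: [631/6, 313/3, 373/6]
after L4 α=0: [631/6, 313/3, 373/6]
after L5 α=3/5: [425/3, 2624/15, 1759/15]
after L7 α=1/2: [461/6, 2902/15, 1879/30]
→ [77, 193, 63]

(3,0) stack=L1,L2,L3,L4,L5,L7; from [0,0,0]:
after L1 α=1/2: [237/2, 51, 135/2]
after L2 α=2/3: [625/6, 349/3, 1147/6]
after L3 α=1/3: [1159/9, 1388/9, 1564/9]
after L4 α=2/3: [2635/27, 3638/27, 1780/27]
after L5 α=3/4: [14623/108, 13925/108, 14335/108]
after L7 α=1/2: [18187/216, 20081/216, 18655/216]
rounded: [84, 93, 86]

at x=2,y=0 over L1,L2,L3,L4,L5,L7:
after L1 α=1/2: [89/2, 88, 29/2]
after L2 α=1/3: [109, 287/3, 20]
after L3 α=1/2: [168, 323/6, 42]
after L4 α=1/8: [153, 3221/48, 259/4]
after L5 α=4/7: [161, 579/16, 367/4]
after L7 α=1/2: [231/2, 1059/32, 831/8]
rounded: [116, 33, 104]

at x=2,y=0 over L1,L2,L3,L4,L5,L8:
+L1 (α=1/2) → [89/2, 88, 29/2]
+L2 (α=1/3) → [109, 287/3, 20]
+L3 (α=1/2) → [168, 323/6, 42]
+L4 (α=1/8) → [153, 3221/48, 259/4]
+L5 (α=4/7) → [161, 579/16, 367/4]
+L8 (α=3/8) → [355/2, 6447/128, 1955/32]
= [178, 50, 61]

query (3,0) [L1,L2,L3,L4,L5,L8] — begin 0,0,0
after L1 α=1/2: [237/2, 51, 135/2]
after L2 α=2/3: [625/6, 349/3, 1147/6]
after L3 α=1/3: [1159/9, 1388/9, 1564/9]
after L4 α=2/3: [2635/27, 3638/27, 1780/27]
after L5 α=3/4: [14623/108, 13925/108, 14335/108]
after L8 α=2/5: [28663/180, 24221/180, 31039/180]
→ [159, 135, 172]
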